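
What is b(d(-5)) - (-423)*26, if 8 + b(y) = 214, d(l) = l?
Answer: 11204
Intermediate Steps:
b(y) = 206 (b(y) = -8 + 214 = 206)
b(d(-5)) - (-423)*26 = 206 - (-423)*26 = 206 - 1*(-10998) = 206 + 10998 = 11204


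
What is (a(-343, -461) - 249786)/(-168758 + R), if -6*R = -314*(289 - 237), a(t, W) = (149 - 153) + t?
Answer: 750399/498110 ≈ 1.5065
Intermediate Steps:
a(t, W) = -4 + t
R = 8164/3 (R = -(-157)*(289 - 237)/3 = -(-157)*52/3 = -⅙*(-16328) = 8164/3 ≈ 2721.3)
(a(-343, -461) - 249786)/(-168758 + R) = ((-4 - 343) - 249786)/(-168758 + 8164/3) = (-347 - 249786)/(-498110/3) = -250133*(-3/498110) = 750399/498110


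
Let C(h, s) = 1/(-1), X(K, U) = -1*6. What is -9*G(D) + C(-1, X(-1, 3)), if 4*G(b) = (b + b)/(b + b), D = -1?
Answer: -13/4 ≈ -3.2500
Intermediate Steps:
X(K, U) = -6
G(b) = 1/4 (G(b) = ((b + b)/(b + b))/4 = ((2*b)/((2*b)))/4 = ((2*b)*(1/(2*b)))/4 = (1/4)*1 = 1/4)
C(h, s) = -1
-9*G(D) + C(-1, X(-1, 3)) = -9*1/4 - 1 = -9/4 - 1 = -13/4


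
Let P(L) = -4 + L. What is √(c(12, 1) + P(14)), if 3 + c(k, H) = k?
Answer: √19 ≈ 4.3589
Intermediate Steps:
c(k, H) = -3 + k
√(c(12, 1) + P(14)) = √((-3 + 12) + (-4 + 14)) = √(9 + 10) = √19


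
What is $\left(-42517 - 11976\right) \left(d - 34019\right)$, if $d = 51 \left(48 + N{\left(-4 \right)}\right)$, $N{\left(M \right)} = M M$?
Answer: $1675932215$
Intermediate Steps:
$N{\left(M \right)} = M^{2}$
$d = 3264$ ($d = 51 \left(48 + \left(-4\right)^{2}\right) = 51 \left(48 + 16\right) = 51 \cdot 64 = 3264$)
$\left(-42517 - 11976\right) \left(d - 34019\right) = \left(-42517 - 11976\right) \left(3264 - 34019\right) = \left(-54493\right) \left(-30755\right) = 1675932215$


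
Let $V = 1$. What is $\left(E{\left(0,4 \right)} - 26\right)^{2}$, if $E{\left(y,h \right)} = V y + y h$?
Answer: $676$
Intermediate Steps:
$E{\left(y,h \right)} = y + h y$ ($E{\left(y,h \right)} = 1 y + y h = y + h y$)
$\left(E{\left(0,4 \right)} - 26\right)^{2} = \left(0 \left(1 + 4\right) - 26\right)^{2} = \left(0 \cdot 5 - 26\right)^{2} = \left(0 - 26\right)^{2} = \left(-26\right)^{2} = 676$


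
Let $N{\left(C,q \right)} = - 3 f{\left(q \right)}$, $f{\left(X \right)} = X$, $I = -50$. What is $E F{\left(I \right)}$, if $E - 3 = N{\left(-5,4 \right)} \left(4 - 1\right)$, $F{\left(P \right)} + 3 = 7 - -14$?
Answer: $-594$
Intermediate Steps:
$N{\left(C,q \right)} = - 3 q$
$F{\left(P \right)} = 18$ ($F{\left(P \right)} = -3 + \left(7 - -14\right) = -3 + \left(7 + 14\right) = -3 + 21 = 18$)
$E = -33$ ($E = 3 + \left(-3\right) 4 \left(4 - 1\right) = 3 - 12 \left(4 - 1\right) = 3 - 36 = -33$)
$E F{\left(I \right)} = \left(-33\right) 18 = -594$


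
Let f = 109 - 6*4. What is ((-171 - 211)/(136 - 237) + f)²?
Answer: 80407089/10201 ≈ 7882.3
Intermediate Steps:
f = 85 (f = 109 - 24 = 85)
((-171 - 211)/(136 - 237) + f)² = ((-171 - 211)/(136 - 237) + 85)² = (-382/(-101) + 85)² = (-382*(-1/101) + 85)² = (382/101 + 85)² = (8967/101)² = 80407089/10201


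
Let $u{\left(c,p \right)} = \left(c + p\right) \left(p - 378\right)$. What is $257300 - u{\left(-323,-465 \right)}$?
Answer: $-406984$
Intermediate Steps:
$u{\left(c,p \right)} = \left(-378 + p\right) \left(c + p\right)$ ($u{\left(c,p \right)} = \left(c + p\right) \left(-378 + p\right) = \left(-378 + p\right) \left(c + p\right)$)
$257300 - u{\left(-323,-465 \right)} = 257300 - \left(\left(-465\right)^{2} - -122094 - -175770 - -150195\right) = 257300 - \left(216225 + 122094 + 175770 + 150195\right) = 257300 - 664284 = -406984$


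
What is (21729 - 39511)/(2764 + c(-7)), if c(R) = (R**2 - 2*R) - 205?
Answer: -8891/1311 ≈ -6.7818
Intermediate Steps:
c(R) = -205 + R**2 - 2*R
(21729 - 39511)/(2764 + c(-7)) = (21729 - 39511)/(2764 + (-205 + (-7)**2 - 2*(-7))) = -17782/(2764 + (-205 + 49 + 14)) = -17782/(2764 - 142) = -17782/2622 = -17782*1/2622 = -8891/1311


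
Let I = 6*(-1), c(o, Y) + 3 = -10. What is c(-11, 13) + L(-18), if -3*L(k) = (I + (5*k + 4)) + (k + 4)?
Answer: 67/3 ≈ 22.333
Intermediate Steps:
c(o, Y) = -13 (c(o, Y) = -3 - 10 = -13)
I = -6
L(k) = -⅔ - 2*k (L(k) = -((-6 + (5*k + 4)) + (k + 4))/3 = -((-6 + (4 + 5*k)) + (4 + k))/3 = -((-2 + 5*k) + (4 + k))/3 = -(2 + 6*k)/3 = -⅔ - 2*k)
c(-11, 13) + L(-18) = -13 + (-⅔ - 2*(-18)) = -13 + (-⅔ + 36) = -13 + 106/3 = 67/3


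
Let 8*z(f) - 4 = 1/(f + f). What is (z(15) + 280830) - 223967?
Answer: 13647241/240 ≈ 56864.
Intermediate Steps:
z(f) = 1/2 + 1/(16*f) (z(f) = 1/2 + 1/(8*(f + f)) = 1/2 + 1/(8*((2*f))) = 1/2 + (1/(2*f))/8 = 1/2 + 1/(16*f))
(z(15) + 280830) - 223967 = ((1/16)*(1 + 8*15)/15 + 280830) - 223967 = ((1/16)*(1/15)*(1 + 120) + 280830) - 223967 = ((1/16)*(1/15)*121 + 280830) - 223967 = (121/240 + 280830) - 223967 = 67399321/240 - 223967 = 13647241/240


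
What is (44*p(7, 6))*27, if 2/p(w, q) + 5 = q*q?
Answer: 2376/31 ≈ 76.645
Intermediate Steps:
p(w, q) = 2/(-5 + q²) (p(w, q) = 2/(-5 + q*q) = 2/(-5 + q²))
(44*p(7, 6))*27 = (44*(2/(-5 + 6²)))*27 = (44*(2/(-5 + 36)))*27 = (44*(2/31))*27 = (88/31)*27 = 2376/31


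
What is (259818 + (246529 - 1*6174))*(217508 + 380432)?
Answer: 299073443620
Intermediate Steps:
(259818 + (246529 - 1*6174))*(217508 + 380432) = (259818 + (246529 - 6174))*597940 = (259818 + 240355)*597940 = 500173*597940 = 299073443620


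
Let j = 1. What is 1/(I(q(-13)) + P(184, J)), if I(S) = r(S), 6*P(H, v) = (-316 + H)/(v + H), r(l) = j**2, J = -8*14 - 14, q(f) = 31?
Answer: 29/18 ≈ 1.6111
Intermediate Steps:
J = -126 (J = -112 - 14 = -126)
r(l) = 1 (r(l) = 1**2 = 1)
P(H, v) = (-316 + H)/(6*(H + v)) (P(H, v) = ((-316 + H)/(v + H))/6 = ((-316 + H)/(H + v))/6 = (-316 + H)/(6*(H + v)))
I(S) = 1
1/(I(q(-13)) + P(184, J)) = 1/(1 + (-316 + 184)/(6*(184 - 126))) = 1/(1 + (1/6)*(-132)/58) = 1/(1 + (1/6)*(1/58)*(-132)) = 1/(1 - 11/29) = 1/(18/29) = 29/18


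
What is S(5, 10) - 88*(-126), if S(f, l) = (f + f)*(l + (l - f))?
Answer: 11238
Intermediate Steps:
S(f, l) = 2*f*(-f + 2*l) (S(f, l) = (2*f)*(-f + 2*l) = 2*f*(-f + 2*l))
S(5, 10) - 88*(-126) = 2*5*(-1*5 + 2*10) - 88*(-126) = 2*5*(-5 + 20) + 11088 = 2*5*15 + 11088 = 150 + 11088 = 11238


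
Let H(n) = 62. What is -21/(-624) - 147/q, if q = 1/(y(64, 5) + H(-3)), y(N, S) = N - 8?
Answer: -3607961/208 ≈ -17346.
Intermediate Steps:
y(N, S) = -8 + N
q = 1/118 (q = 1/((-8 + 64) + 62) = 1/(56 + 62) = 1/118 ≈ 0.0084746)
-21/(-624) - 147/q = -21/(-624) - 147/1/118 = -21*(-1/624) - 147*118 = 7/208 - 17346 = -3607961/208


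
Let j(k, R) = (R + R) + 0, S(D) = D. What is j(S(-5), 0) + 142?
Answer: 142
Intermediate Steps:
j(k, R) = 2*R (j(k, R) = 2*R + 0 = 2*R)
j(S(-5), 0) + 142 = 2*0 + 142 = 0 + 142 = 142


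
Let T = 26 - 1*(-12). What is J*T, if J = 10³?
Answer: 38000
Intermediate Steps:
T = 38 (T = 26 + 12 = 38)
J = 1000
J*T = 1000*38 = 38000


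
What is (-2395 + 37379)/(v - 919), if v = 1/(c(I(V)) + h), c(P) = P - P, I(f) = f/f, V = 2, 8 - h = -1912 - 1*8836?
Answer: -376287904/9884763 ≈ -38.067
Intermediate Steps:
h = 10756 (h = 8 - (-1912 - 1*8836) = 8 - (-1912 - 8836) = 8 - 1*(-10748) = 8 + 10748 = 10756)
I(f) = 1
c(P) = 0
v = 1/10756 (v = 1/(0 + 10756) = 1/10756 ≈ 9.2971e-5)
(-2395 + 37379)/(v - 919) = (-2395 + 37379)/(1/10756 - 919) = 34984/(-9884763/10756) = 34984*(-10756/9884763) = -376287904/9884763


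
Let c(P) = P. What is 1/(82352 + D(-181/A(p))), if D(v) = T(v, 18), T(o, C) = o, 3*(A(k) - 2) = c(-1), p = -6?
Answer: 5/411217 ≈ 1.2159e-5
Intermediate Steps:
A(k) = 5/3 (A(k) = 2 + (⅓)*(-1) = 2 - ⅓ = 5/3)
D(v) = v
1/(82352 + D(-181/A(p))) = 1/(82352 - 181/5/3) = 1/(82352 - 181*⅗) = 1/(82352 - 543/5) = 1/(411217/5) = 5/411217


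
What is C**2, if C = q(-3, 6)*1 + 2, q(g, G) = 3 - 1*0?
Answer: 25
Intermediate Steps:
q(g, G) = 3 (q(g, G) = 3 + 0 = 3)
C = 5 (C = 3*1 + 2 = 3 + 2 = 5)
C**2 = 5**2 = 25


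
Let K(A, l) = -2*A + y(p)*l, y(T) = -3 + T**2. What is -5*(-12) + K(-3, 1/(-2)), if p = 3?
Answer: 63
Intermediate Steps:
K(A, l) = -2*A + 6*l (K(A, l) = -2*A + (-3 + 3**2)*l = -2*A + (-3 + 9)*l = -2*A + 6*l)
-5*(-12) + K(-3, 1/(-2)) = -5*(-12) + (-2*(-3) + 6/(-2)) = 60 + (6 + 6*(-1/2)) = 60 + (6 - 3) = 60 + 3 = 63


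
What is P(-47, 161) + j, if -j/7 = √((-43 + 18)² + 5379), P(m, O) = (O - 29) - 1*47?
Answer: 85 - 14*√1501 ≈ -457.40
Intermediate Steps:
P(m, O) = -76 + O (P(m, O) = (-29 + O) - 47 = -76 + O)
j = -14*√1501 (j = -7*√((-43 + 18)² + 5379) = -7*√((-25)² + 5379) = -7*√(625 + 5379) = -14*√1501 ≈ -542.40)
P(-47, 161) + j = (-76 + 161) - 14*√1501 = 85 - 14*√1501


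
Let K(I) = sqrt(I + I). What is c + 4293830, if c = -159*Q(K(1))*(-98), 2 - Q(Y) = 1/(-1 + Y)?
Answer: 4309412 - 15582*sqrt(2) ≈ 4.2874e+6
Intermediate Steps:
K(I) = sqrt(2)*sqrt(I) (K(I) = sqrt(2*I) = sqrt(2)*sqrt(I))
Q(Y) = 2 - 1/(-1 + Y)
c = 15582*(-3 + 2*sqrt(2))/(-1 + sqrt(2)) (c = -159*(-3 + 2*(sqrt(2)*sqrt(1)))/(-1 + sqrt(2)*sqrt(1))*(-98) = -159*(-3 + 2*(sqrt(2)*1))/(-1 + sqrt(2)*1)*(-98) = -159*(-3 + 2*sqrt(2))/(-1 + sqrt(2))*(-98) = 15582*(-3 + 2*sqrt(2))/(-1 + sqrt(2)) ≈ -6454.3)
c + 4293830 = (15582 - 15582*sqrt(2)) + 4293830 = 4309412 - 15582*sqrt(2)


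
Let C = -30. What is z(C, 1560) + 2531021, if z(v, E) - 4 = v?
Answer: 2530995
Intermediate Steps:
z(v, E) = 4 + v
z(C, 1560) + 2531021 = (4 - 30) + 2531021 = -26 + 2531021 = 2530995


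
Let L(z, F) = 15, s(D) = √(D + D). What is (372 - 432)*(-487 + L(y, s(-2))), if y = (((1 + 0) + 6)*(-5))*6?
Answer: 28320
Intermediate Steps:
y = -210 (y = ((1 + 6)*(-5))*6 = (7*(-5))*6 = -35*6 = -210)
s(D) = √2*√D (s(D) = √(2*D) = √2*√D)
(372 - 432)*(-487 + L(y, s(-2))) = (372 - 432)*(-487 + 15) = -60*(-472) = 28320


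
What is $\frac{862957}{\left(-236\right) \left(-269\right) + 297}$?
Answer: $\frac{862957}{63781} \approx 13.53$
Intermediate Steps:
$\frac{862957}{\left(-236\right) \left(-269\right) + 297} = \frac{862957}{63484 + 297} = \frac{862957}{63781}$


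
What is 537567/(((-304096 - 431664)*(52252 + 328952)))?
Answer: -179189/93491551680 ≈ -1.9166e-6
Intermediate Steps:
537567/(((-304096 - 431664)*(52252 + 328952))) = 537567/((-735760*381204)) = 537567/(-280474655040) = 537567*(-1/280474655040) = -179189/93491551680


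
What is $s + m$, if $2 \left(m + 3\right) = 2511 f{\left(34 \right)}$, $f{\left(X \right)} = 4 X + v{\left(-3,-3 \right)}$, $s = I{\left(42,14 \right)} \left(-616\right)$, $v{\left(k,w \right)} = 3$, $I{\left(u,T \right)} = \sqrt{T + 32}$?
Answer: $\frac{349023}{2} - 616 \sqrt{46} \approx 1.7033 \cdot 10^{5}$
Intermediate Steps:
$I{\left(u,T \right)} = \sqrt{32 + T}$
$s = - 616 \sqrt{46}$ ($s = \sqrt{32 + 14} \left(-616\right) = \sqrt{46} \left(-616\right) = - 616 \sqrt{46} \approx -4177.9$)
$f{\left(X \right)} = 3 + 4 X$ ($f{\left(X \right)} = 4 X + 3 = 3 + 4 X$)
$m = \frac{349023}{2}$ ($m = -3 + \frac{2511 \left(3 + 4 \cdot 34\right)}{2} = -3 + \frac{2511 \left(3 + 136\right)}{2} = -3 + \frac{2511 \cdot 139}{2} = -3 + \frac{1}{2} \cdot 349029 = -3 + \frac{349029}{2} = \frac{349023}{2} \approx 1.7451 \cdot 10^{5}$)
$s + m = - 616 \sqrt{46} + \frac{349023}{2} = \frac{349023}{2} - 616 \sqrt{46}$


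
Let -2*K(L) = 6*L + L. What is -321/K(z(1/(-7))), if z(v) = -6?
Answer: -107/7 ≈ -15.286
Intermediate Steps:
K(L) = -7*L/2 (K(L) = -(6*L + L)/2 = -7*L/2)
-321/K(z(1/(-7))) = -321/((-7/2*(-6))) = -321/21 = -321*1/21 = -107/7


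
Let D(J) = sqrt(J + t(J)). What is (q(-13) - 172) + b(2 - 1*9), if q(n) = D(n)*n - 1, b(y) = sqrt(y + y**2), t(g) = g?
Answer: -173 + sqrt(42) - 13*I*sqrt(26) ≈ -166.52 - 66.287*I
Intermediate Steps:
D(J) = sqrt(2)*sqrt(J) (D(J) = sqrt(J + J) = sqrt(2*J) = sqrt(2)*sqrt(J))
q(n) = -1 + sqrt(2)*n**(3/2) (q(n) = (sqrt(2)*sqrt(n))*n - 1 = sqrt(2)*n**(3/2) - 1 = -1 + sqrt(2)*n**(3/2))
(q(-13) - 172) + b(2 - 1*9) = ((-1 + sqrt(2)*(-13)**(3/2)) - 172) + sqrt((2 - 1*9)*(1 + (2 - 1*9))) = ((-1 + sqrt(2)*(-13*I*sqrt(13))) - 172) + sqrt((2 - 9)*(1 + (2 - 9))) = ((-1 - 13*I*sqrt(26)) - 172) + sqrt(-7*(1 - 7)) = (-173 - 13*I*sqrt(26)) + sqrt(-7*(-6)) = (-173 - 13*I*sqrt(26)) + sqrt(42) = -173 + sqrt(42) - 13*I*sqrt(26)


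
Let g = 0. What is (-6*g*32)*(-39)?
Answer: 0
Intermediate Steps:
(-6*g*32)*(-39) = (-6*0*32)*(-39) = (0*32)*(-39) = 0*(-39) = 0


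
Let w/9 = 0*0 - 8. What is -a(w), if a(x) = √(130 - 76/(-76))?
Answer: -√131 ≈ -11.446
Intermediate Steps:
w = -72 (w = 9*(0*0 - 8) = 9*(0 - 8) = 9*(-8) = -72)
a(x) = √131 (a(x) = √(130 - 76*(-1/76)) = √(130 + 1) = √131)
-a(w) = -√131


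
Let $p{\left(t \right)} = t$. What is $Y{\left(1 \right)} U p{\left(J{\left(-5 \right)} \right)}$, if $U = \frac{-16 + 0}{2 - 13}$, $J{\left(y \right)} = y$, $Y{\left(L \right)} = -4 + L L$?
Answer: $\frac{240}{11} \approx 21.818$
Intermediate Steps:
$Y{\left(L \right)} = -4 + L^{2}$
$U = \frac{16}{11}$ ($U = - \frac{16}{-11} = \left(-16\right) \left(- \frac{1}{11}\right) = \frac{16}{11} \approx 1.4545$)
$Y{\left(1 \right)} U p{\left(J{\left(-5 \right)} \right)} = \left(-4 + 1^{2}\right) \frac{16}{11} \left(-5\right) = \left(-4 + 1\right) \frac{16}{11} \left(-5\right) = \left(-3\right) \frac{16}{11} \left(-5\right) = \left(- \frac{48}{11}\right) \left(-5\right) = \frac{240}{11}$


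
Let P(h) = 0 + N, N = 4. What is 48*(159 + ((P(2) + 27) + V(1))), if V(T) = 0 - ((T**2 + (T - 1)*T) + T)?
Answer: 9024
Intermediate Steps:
P(h) = 4 (P(h) = 0 + 4 = 4)
V(T) = -T - T**2 - T*(-1 + T) (V(T) = 0 - ((T**2 + (-1 + T)*T) + T) = 0 - ((T**2 + T*(-1 + T)) + T) = 0 - (T + T**2 + T*(-1 + T)) = 0 + (-T - T**2 - T*(-1 + T)) = -T - T**2 - T*(-1 + T))
48*(159 + ((P(2) + 27) + V(1))) = 48*(159 + ((4 + 27) - 2*1**2)) = 48*(159 + (31 - 2*1)) = 48*(159 + (31 - 2)) = 48*(159 + 29) = 48*188 = 9024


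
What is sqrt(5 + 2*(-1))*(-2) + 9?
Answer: 9 - 2*sqrt(3) ≈ 5.5359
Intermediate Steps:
sqrt(5 + 2*(-1))*(-2) + 9 = sqrt(5 - 2)*(-2) + 9 = sqrt(3)*(-2) + 9 = -2*sqrt(3) + 9 = 9 - 2*sqrt(3)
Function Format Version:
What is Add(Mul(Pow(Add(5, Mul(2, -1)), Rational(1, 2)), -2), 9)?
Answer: Add(9, Mul(-2, Pow(3, Rational(1, 2)))) ≈ 5.5359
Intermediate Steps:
Add(Mul(Pow(Add(5, Mul(2, -1)), Rational(1, 2)), -2), 9) = Add(Mul(Pow(Add(5, -2), Rational(1, 2)), -2), 9) = Add(Mul(Pow(3, Rational(1, 2)), -2), 9) = Add(Mul(-2, Pow(3, Rational(1, 2))), 9) = Add(9, Mul(-2, Pow(3, Rational(1, 2))))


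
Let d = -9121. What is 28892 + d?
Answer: 19771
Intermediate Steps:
28892 + d = 28892 - 9121 = 19771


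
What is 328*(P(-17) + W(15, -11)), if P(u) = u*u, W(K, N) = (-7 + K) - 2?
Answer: 96760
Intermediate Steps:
W(K, N) = -9 + K
P(u) = u**2
328*(P(-17) + W(15, -11)) = 328*((-17)**2 + (-9 + 15)) = 328*(289 + 6) = 328*295 = 96760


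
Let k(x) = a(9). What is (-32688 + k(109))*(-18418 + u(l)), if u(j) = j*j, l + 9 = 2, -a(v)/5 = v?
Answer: 601272477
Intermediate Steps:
a(v) = -5*v
k(x) = -45 (k(x) = -5*9 = -45)
l = -7 (l = -9 + 2 = -7)
u(j) = j**2
(-32688 + k(109))*(-18418 + u(l)) = (-32688 - 45)*(-18418 + (-7)**2) = -32733*(-18418 + 49) = -32733*(-18369) = 601272477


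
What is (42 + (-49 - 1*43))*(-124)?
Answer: 6200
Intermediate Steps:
(42 + (-49 - 1*43))*(-124) = (42 + (-49 - 43))*(-124) = (42 - 92)*(-124) = -50*(-124) = 6200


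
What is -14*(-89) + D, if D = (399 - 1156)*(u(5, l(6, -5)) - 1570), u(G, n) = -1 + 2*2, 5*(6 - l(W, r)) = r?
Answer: 1187465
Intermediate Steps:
l(W, r) = 6 - r/5
u(G, n) = 3 (u(G, n) = -1 + 4 = 3)
D = 1186219 (D = (399 - 1156)*(3 - 1570) = -757*(-1567) = 1186219)
-14*(-89) + D = -14*(-89) + 1186219 = 1246 + 1186219 = 1187465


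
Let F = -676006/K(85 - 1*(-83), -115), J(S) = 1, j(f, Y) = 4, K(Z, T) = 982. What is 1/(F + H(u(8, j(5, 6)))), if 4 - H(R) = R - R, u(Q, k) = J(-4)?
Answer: -491/336039 ≈ -0.0014611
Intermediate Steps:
u(Q, k) = 1
H(R) = 4 (H(R) = 4 - (R - R) = 4 - 1*0 = 4 + 0 = 4)
F = -338003/491 (F = -676006/982 = -676006*1/982 = -338003/491 ≈ -688.40)
1/(F + H(u(8, j(5, 6)))) = 1/(-338003/491 + 4) = 1/(-336039/491) = -491/336039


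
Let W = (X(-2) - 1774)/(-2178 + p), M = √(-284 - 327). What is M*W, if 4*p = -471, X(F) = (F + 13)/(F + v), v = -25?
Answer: 191636*I*√611/247941 ≈ 19.105*I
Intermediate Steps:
X(F) = (13 + F)/(-25 + F) (X(F) = (F + 13)/(F - 25) = (13 + F)/(-25 + F))
p = -471/4 (p = (¼)*(-471) = -471/4 ≈ -117.75)
M = I*√611 (M = √(-611) = I*√611 ≈ 24.718*I)
W = 191636/247941 (W = ((13 - 2)/(-25 - 2) - 1774)/(-2178 - 471/4) = (11/(-27) - 1774)/(-9183/4) = (-1/27*11 - 1774)*(-4/9183) = (-11/27 - 1774)*(-4/9183) = -47909/27*(-4/9183) = 191636/247941 ≈ 0.77291)
M*W = (I*√611)*(191636/247941) = 191636*I*√611/247941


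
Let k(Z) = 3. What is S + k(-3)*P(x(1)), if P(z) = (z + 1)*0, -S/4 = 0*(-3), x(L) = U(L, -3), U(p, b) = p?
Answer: 0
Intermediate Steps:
x(L) = L
S = 0 (S = -0*(-3) = -4*0 = 0)
P(z) = 0 (P(z) = (1 + z)*0 = 0)
S + k(-3)*P(x(1)) = 0 + 3*0 = 0 + 0 = 0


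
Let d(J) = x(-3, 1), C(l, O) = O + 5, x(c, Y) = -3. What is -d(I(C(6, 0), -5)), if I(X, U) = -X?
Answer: 3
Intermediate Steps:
C(l, O) = 5 + O
d(J) = -3
-d(I(C(6, 0), -5)) = -1*(-3) = 3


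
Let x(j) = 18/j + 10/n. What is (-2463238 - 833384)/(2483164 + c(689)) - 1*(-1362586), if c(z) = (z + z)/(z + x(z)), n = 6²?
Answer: 14462445020667708635/10613978942732 ≈ 1.3626e+6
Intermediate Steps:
n = 36
x(j) = 5/18 + 18/j (x(j) = 18/j + 10/36 = 18/j + 10*(1/36) = 18/j + 5/18 = 5/18 + 18/j)
c(z) = 2*z/(5/18 + z + 18/z) (c(z) = (z + z)/(z + (5/18 + 18/z)) = (2*z)/(5/18 + z + 18/z) = 2*z/(5/18 + z + 18/z))
(-2463238 - 833384)/(2483164 + c(689)) - 1*(-1362586) = (-2463238 - 833384)/(2483164 + 36*689²/(324 + 5*689 + 18*689²)) - 1*(-1362586) = -3296622/(2483164 + 36*474721/(324 + 3445 + 18*474721)) + 1362586 = -3296622/(2483164 + 36*474721/(324 + 3445 + 8544978)) + 1362586 = -3296622/(2483164 + 36*474721/8548747) + 1362586 = -3296622/(2483164 + 36*474721*(1/8548747)) + 1362586 = -3296622/(2483164 + 17089956/8548747) + 1362586 = -3296622/21227957885464/8548747 + 1362586 = -3296622*8548747/21227957885464 + 1362586 = -14090993716317/10613978942732 + 1362586 = 14462445020667708635/10613978942732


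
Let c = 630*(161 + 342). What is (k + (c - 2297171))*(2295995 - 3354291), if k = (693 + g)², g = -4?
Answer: 1593328125760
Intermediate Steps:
c = 316890 (c = 630*503 = 316890)
k = 474721 (k = (693 - 4)² = 689² = 474721)
(k + (c - 2297171))*(2295995 - 3354291) = (474721 + (316890 - 2297171))*(2295995 - 3354291) = (474721 - 1980281)*(-1058296) = -1505560*(-1058296) = 1593328125760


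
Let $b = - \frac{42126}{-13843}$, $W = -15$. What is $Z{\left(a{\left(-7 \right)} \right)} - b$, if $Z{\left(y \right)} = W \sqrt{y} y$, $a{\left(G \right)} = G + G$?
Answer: $- \frac{42126}{13843} + 210 i \sqrt{14} \approx -3.0431 + 785.75 i$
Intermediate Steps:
$a{\left(G \right)} = 2 G$
$Z{\left(y \right)} = - 15 y^{\frac{3}{2}}$ ($Z{\left(y \right)} = - 15 \sqrt{y} y = - 15 y^{\frac{3}{2}}$)
$b = \frac{42126}{13843}$ ($b = \left(-42126\right) \left(- \frac{1}{13843}\right) = \frac{42126}{13843} \approx 3.0431$)
$Z{\left(a{\left(-7 \right)} \right)} - b = - 15 \left(2 \left(-7\right)\right)^{\frac{3}{2}} - \frac{42126}{13843} = - 15 \left(-14\right)^{\frac{3}{2}} - \frac{42126}{13843} = - 15 \left(- 14 i \sqrt{14}\right) - \frac{42126}{13843} = 210 i \sqrt{14} - \frac{42126}{13843} = - \frac{42126}{13843} + 210 i \sqrt{14}$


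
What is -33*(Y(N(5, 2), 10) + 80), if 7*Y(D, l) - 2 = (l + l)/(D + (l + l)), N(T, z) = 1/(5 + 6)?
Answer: -4105926/1547 ≈ -2654.1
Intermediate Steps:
N(T, z) = 1/11
Y(D, l) = 2/7 + 2*l/(7*(D + 2*l)) (Y(D, l) = 2/7 + ((l + l)/(D + (l + l)))/7 = 2/7 + ((2*l)/(D + 2*l))/7 = 2/7 + (2*l/(D + 2*l))/7 = 2/7 + 2*l/(7*(D + 2*l)))
-33*(Y(N(5, 2), 10) + 80) = -33*(2*(1/11 + 3*10)/(7*(1/11 + 2*10)) + 80) = -33*(2*(1/11 + 30)/(7*(1/11 + 20)) + 80) = -33*((2/7)*(331/11)/(221/11) + 80) = -33*((2/7)*(11/221)*(331/11) + 80) = -33*(662/1547 + 80) = -33*124422/1547 = -4105926/1547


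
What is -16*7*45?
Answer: -5040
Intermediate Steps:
-16*7*45 = -112*45 = -5040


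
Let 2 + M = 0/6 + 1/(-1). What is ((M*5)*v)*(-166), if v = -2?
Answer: -4980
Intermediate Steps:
M = -3 (M = -2 + (0/6 + 1/(-1)) = -2 + (0*(1/6) + 1*(-1)) = -2 + (0 - 1) = -2 - 1 = -3)
((M*5)*v)*(-166) = (-3*5*(-2))*(-166) = -15*(-2)*(-166) = 30*(-166) = -4980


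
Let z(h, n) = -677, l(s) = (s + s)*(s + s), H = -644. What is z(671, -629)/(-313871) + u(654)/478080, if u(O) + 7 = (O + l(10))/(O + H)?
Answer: 147727111/62523103200 ≈ 0.0023628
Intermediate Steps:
l(s) = 4*s**2 (l(s) = (2*s)*(2*s) = 4*s**2)
u(O) = -7 + (400 + O)/(-644 + O) (u(O) = -7 + (O + 4*10**2)/(O - 644) = -7 + (O + 4*100)/(-644 + O) = -7 + (O + 400)/(-644 + O) = -7 + (400 + O)/(-644 + O))
z(671, -629)/(-313871) + u(654)/478080 = -677/(-313871) + (6*(818 - 1*654)/(-644 + 654))/478080 = -677*(-1/313871) + (6*(818 - 654)/10)*(1/478080) = 677/313871 + (6*(1/10)*164)*(1/478080) = 677/313871 + (492/5)*(1/478080) = 677/313871 + 41/199200 = 147727111/62523103200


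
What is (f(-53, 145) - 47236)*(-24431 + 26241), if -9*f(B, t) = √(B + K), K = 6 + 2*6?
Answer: -85497160 - 1810*I*√35/9 ≈ -8.5497e+7 - 1189.8*I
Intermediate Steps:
K = 18 (K = 6 + 12 = 18)
f(B, t) = -√(18 + B)/9 (f(B, t) = -√(B + 18)/9 = -√(18 + B)/9)
(f(-53, 145) - 47236)*(-24431 + 26241) = (-√(18 - 53)/9 - 47236)*(-24431 + 26241) = (-I*√35/9 - 47236)*1810 = (-47236 - I*√35/9)*1810 = -85497160 - 1810*I*√35/9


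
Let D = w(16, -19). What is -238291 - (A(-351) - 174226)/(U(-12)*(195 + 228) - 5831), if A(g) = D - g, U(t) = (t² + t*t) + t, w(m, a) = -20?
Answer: -26430348952/110917 ≈ -2.3829e+5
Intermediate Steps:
D = -20
U(t) = t + 2*t² (U(t) = (t² + t²) + t = 2*t² + t = t + 2*t²)
A(g) = -20 - g
-238291 - (A(-351) - 174226)/(U(-12)*(195 + 228) - 5831) = -238291 - ((-20 - 1*(-351)) - 174226)/((-12*(1 + 2*(-12)))*(195 + 228) - 5831) = -238291 - ((-20 + 351) - 174226)/(-12*(1 - 24)*423 - 5831) = -238291 - (331 - 174226)/(-12*(-23)*423 - 5831) = -238291 - (-173895)/(276*423 - 5831) = -238291 - (-173895)/(116748 - 5831) = -238291 - (-173895)/110917 = -238291 - 1*(-173895/110917) = -238291 + 173895/110917 = -26430348952/110917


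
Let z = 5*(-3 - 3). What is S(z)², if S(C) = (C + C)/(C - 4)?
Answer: 900/289 ≈ 3.1142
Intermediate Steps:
z = -30 (z = 5*(-6) = -30)
S(C) = 2*C/(-4 + C) (S(C) = (2*C)/(-4 + C) = 2*C/(-4 + C))
S(z)² = (2*(-30)/(-4 - 30))² = (2*(-30)/(-34))² = (2*(-30)*(-1/34))² = (30/17)² = 900/289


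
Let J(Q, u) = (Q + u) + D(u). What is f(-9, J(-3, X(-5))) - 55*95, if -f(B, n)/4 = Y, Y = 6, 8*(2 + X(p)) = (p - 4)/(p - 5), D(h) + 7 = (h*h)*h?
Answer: -5249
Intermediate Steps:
D(h) = -7 + h³ (D(h) = -7 + (h*h)*h = -7 + h²*h = -7 + h³)
X(p) = -2 + (-4 + p)/(8*(-5 + p)) (X(p) = -2 + ((p - 4)/(p - 5))/8 = -2 + ((-4 + p)/(-5 + p))/8 = -2 + (-4 + p)/(8*(-5 + p)))
J(Q, u) = -7 + Q + u + u³ (J(Q, u) = (Q + u) + (-7 + u³) = -7 + Q + u + u³)
f(B, n) = -24 (f(B, n) = -4*6 = -24)
f(-9, J(-3, X(-5))) - 55*95 = -24 - 55*95 = -24 - 5225 = -5249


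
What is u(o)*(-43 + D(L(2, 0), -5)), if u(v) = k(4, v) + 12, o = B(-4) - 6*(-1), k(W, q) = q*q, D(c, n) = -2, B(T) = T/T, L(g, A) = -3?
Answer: -2745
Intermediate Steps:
B(T) = 1
k(W, q) = q**2
o = 7 (o = 1 - 6*(-1) = 1 - 1*(-6) = 1 + 6 = 7)
u(v) = 12 + v**2 (u(v) = v**2 + 12 = 12 + v**2)
u(o)*(-43 + D(L(2, 0), -5)) = (12 + 7**2)*(-43 - 2) = (12 + 49)*(-45) = 61*(-45) = -2745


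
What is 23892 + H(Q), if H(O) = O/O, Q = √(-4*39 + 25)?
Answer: 23893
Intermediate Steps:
Q = I*√131 (Q = √(-156 + 25) = √(-131) = I*√131 ≈ 11.446*I)
H(O) = 1
23892 + H(Q) = 23892 + 1 = 23893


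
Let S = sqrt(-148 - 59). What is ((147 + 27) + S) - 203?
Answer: -29 + 3*I*sqrt(23) ≈ -29.0 + 14.387*I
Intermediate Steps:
S = 3*I*sqrt(23) (S = sqrt(-207) = 3*I*sqrt(23) ≈ 14.387*I)
((147 + 27) + S) - 203 = ((147 + 27) + 3*I*sqrt(23)) - 203 = (174 + 3*I*sqrt(23)) - 203 = -29 + 3*I*sqrt(23)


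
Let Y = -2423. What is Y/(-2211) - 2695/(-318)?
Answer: 2243053/234366 ≈ 9.5707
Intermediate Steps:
Y/(-2211) - 2695/(-318) = -2423/(-2211) - 2695/(-318) = -2423*(-1/2211) - 2695*(-1/318) = 2423/2211 + 2695/318 = 2243053/234366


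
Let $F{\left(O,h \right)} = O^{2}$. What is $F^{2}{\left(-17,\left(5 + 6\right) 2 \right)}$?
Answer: $83521$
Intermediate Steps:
$F^{2}{\left(-17,\left(5 + 6\right) 2 \right)} = \left(\left(-17\right)^{2}\right)^{2} = 289^{2} = 83521$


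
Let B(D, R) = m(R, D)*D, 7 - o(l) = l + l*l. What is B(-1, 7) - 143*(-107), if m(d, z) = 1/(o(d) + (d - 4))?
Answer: 703847/46 ≈ 15301.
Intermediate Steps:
o(l) = 7 - l - l² (o(l) = 7 - (l + l*l) = 7 - (l + l²) = 7 + (-l - l²) = 7 - l - l²)
m(d, z) = 1/(3 - d²) (m(d, z) = 1/((7 - d - d²) + (d - 4)) = 1/((7 - d - d²) + (-4 + d)) = 1/(3 - d²))
B(D, R) = -D/(-3 + R²) (B(D, R) = (-1/(-3 + R²))*D = -D/(-3 + R²))
B(-1, 7) - 143*(-107) = -1*(-1)/(-3 + 7²) - 143*(-107) = -1*(-1)/(-3 + 49) + 15301 = -1*(-1)/46 + 15301 = -1*(-1)*1/46 + 15301 = 1/46 + 15301 = 703847/46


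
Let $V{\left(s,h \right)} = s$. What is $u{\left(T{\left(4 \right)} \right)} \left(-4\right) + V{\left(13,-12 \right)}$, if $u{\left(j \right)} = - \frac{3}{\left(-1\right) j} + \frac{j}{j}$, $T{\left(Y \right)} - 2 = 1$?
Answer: $5$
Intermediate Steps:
$T{\left(Y \right)} = 3$ ($T{\left(Y \right)} = 2 + 1 = 3$)
$u{\left(j \right)} = 1 + \frac{3}{j}$ ($u{\left(j \right)} = - 3 \left(- \frac{1}{j}\right) + 1 = \frac{3}{j} + 1 = 1 + \frac{3}{j}$)
$u{\left(T{\left(4 \right)} \right)} \left(-4\right) + V{\left(13,-12 \right)} = \frac{3 + 3}{3} \left(-4\right) + 13 = \frac{1}{3} \cdot 6 \left(-4\right) + 13 = 2 \left(-4\right) + 13 = -8 + 13 = 5$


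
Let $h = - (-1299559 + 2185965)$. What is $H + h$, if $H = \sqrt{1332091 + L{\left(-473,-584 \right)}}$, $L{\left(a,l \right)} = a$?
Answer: $-886406 + \sqrt{1331618} \approx -8.8525 \cdot 10^{5}$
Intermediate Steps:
$h = -886406$ ($h = \left(-1\right) 886406 = -886406$)
$H = \sqrt{1331618}$ ($H = \sqrt{1332091 - 473} = \sqrt{1331618} \approx 1154.0$)
$H + h = \sqrt{1331618} - 886406 = -886406 + \sqrt{1331618}$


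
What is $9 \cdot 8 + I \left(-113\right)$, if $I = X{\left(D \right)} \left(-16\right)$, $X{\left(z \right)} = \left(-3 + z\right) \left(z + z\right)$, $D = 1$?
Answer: $-7160$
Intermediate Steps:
$X{\left(z \right)} = 2 z \left(-3 + z\right)$ ($X{\left(z \right)} = \left(-3 + z\right) 2 z = 2 z \left(-3 + z\right)$)
$I = 64$ ($I = 2 \cdot 1 \left(-3 + 1\right) \left(-16\right) = 2 \cdot 1 \left(-2\right) \left(-16\right) = \left(-4\right) \left(-16\right) = 64$)
$9 \cdot 8 + I \left(-113\right) = 9 \cdot 8 + 64 \left(-113\right) = 72 - 7232 = -7160$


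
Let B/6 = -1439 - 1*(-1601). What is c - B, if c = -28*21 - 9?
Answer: -1569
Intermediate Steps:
B = 972 (B = 6*(-1439 - 1*(-1601)) = 6*(-1439 + 1601) = 6*162 = 972)
c = -597 (c = -588 - 9 = -597)
c - B = -597 - 1*972 = -597 - 972 = -1569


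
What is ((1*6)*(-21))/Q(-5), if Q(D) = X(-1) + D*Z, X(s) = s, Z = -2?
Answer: -14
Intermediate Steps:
Q(D) = -1 - 2*D (Q(D) = -1 + D*(-2) = -1 - 2*D)
((1*6)*(-21))/Q(-5) = ((1*6)*(-21))/(-1 - 2*(-5)) = (6*(-21))/(-1 + 10) = -126/9 = -126*⅑ = -14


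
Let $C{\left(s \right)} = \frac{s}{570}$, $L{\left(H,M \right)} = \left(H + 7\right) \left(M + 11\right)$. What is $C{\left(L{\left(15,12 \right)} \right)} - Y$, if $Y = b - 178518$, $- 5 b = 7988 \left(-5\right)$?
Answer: $\frac{48601303}{285} \approx 1.7053 \cdot 10^{5}$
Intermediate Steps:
$L{\left(H,M \right)} = \left(7 + H\right) \left(11 + M\right)$
$b = 7988$ ($b = - \frac{7988 \left(-5\right)}{5} = \left(- \frac{1}{5}\right) \left(-39940\right) = 7988$)
$C{\left(s \right)} = \frac{s}{570}$ ($C{\left(s \right)} = s \frac{1}{570} = \frac{s}{570}$)
$Y = -170530$ ($Y = 7988 - 178518 = -170530$)
$C{\left(L{\left(15,12 \right)} \right)} - Y = \frac{77 + 7 \cdot 12 + 11 \cdot 15 + 15 \cdot 12}{570} - -170530 = \frac{77 + 84 + 165 + 180}{570} + 170530 = \frac{1}{570} \cdot 506 + 170530 = \frac{253}{285} + 170530 = \frac{48601303}{285}$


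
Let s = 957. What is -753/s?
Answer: -251/319 ≈ -0.78683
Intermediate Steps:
-753/s = -753/957 = -753*1/957 = -251/319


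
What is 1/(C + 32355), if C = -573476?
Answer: -1/541121 ≈ -1.8480e-6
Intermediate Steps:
1/(C + 32355) = 1/(-573476 + 32355) = 1/(-541121) = -1/541121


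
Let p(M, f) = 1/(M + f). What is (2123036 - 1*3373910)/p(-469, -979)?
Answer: 1811265552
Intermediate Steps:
(2123036 - 1*3373910)/p(-469, -979) = (2123036 - 1*3373910)/(1/(-469 - 979)) = (2123036 - 3373910)/(1/(-1448)) = -1250874/(-1/1448) = -1250874*(-1448) = 1811265552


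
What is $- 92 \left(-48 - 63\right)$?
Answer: $10212$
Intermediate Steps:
$- 92 \left(-48 - 63\right) = \left(-92\right) \left(-111\right) = 10212$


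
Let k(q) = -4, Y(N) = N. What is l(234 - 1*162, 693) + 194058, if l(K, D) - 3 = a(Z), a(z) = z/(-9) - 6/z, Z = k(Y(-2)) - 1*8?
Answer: 1164377/6 ≈ 1.9406e+5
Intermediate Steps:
Z = -12 (Z = -4 - 1*8 = -4 - 8 = -12)
a(z) = -6/z - z/9 (a(z) = z*(-1/9) - 6/z = -z/9 - 6/z = -6/z - z/9)
l(K, D) = 29/6 (l(K, D) = 3 + (-6/(-12) - 1/9*(-12)) = 3 + (-6*(-1/12) + 4/3) = 3 + (1/2 + 4/3) = 3 + 11/6 = 29/6)
l(234 - 1*162, 693) + 194058 = 29/6 + 194058 = 1164377/6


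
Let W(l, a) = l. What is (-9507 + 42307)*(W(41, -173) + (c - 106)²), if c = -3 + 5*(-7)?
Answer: 681485600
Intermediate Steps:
c = -38 (c = -3 - 35 = -38)
(-9507 + 42307)*(W(41, -173) + (c - 106)²) = (-9507 + 42307)*(41 + (-38 - 106)²) = 32800*(41 + (-144)²) = 32800*(41 + 20736) = 32800*20777 = 681485600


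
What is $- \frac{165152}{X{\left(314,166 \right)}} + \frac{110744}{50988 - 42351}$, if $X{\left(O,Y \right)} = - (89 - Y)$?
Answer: $- \frac{1417890536}{665049} \approx -2132.0$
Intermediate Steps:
$X{\left(O,Y \right)} = -89 + Y$
$- \frac{165152}{X{\left(314,166 \right)}} + \frac{110744}{50988 - 42351} = - \frac{165152}{-89 + 166} + \frac{110744}{50988 - 42351} = - \frac{165152}{77} + \frac{110744}{8637} = - \frac{1417890536}{665049}$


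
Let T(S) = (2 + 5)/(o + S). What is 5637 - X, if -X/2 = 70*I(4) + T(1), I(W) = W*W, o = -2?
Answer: 7863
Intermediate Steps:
I(W) = W²
T(S) = 7/(-2 + S) (T(S) = (2 + 5)/(-2 + S) = 7/(-2 + S))
X = -2226 (X = -2*(70*4² + 7/(-2 + 1)) = -2*(70*16 + 7/(-1)) = -2*(1120 + 7*(-1)) = -2*(1120 - 7) = -2*1113 = -2226)
5637 - X = 5637 - 1*(-2226) = 5637 + 2226 = 7863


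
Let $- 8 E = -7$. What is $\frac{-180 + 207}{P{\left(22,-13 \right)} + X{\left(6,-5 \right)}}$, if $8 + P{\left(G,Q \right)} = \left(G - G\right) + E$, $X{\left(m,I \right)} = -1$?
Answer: $- \frac{216}{65} \approx -3.3231$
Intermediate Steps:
$E = \frac{7}{8}$ ($E = \left(- \frac{1}{8}\right) \left(-7\right) = \frac{7}{8} \approx 0.875$)
$P{\left(G,Q \right)} = - \frac{57}{8}$ ($P{\left(G,Q \right)} = -8 + \left(\left(G - G\right) + \frac{7}{8}\right) = -8 + \left(0 + \frac{7}{8}\right) = -8 + \frac{7}{8} = - \frac{57}{8}$)
$\frac{-180 + 207}{P{\left(22,-13 \right)} + X{\left(6,-5 \right)}} = \frac{-180 + 207}{- \frac{57}{8} - 1} = \frac{27}{- \frac{65}{8}} = 27 \left(- \frac{8}{65}\right) = - \frac{216}{65}$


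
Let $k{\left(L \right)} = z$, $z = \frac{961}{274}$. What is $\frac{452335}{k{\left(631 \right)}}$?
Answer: $\frac{123939790}{961} \approx 1.2897 \cdot 10^{5}$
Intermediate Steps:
$z = \frac{961}{274}$ ($z = 961 \cdot \frac{1}{274} = \frac{961}{274} \approx 3.5073$)
$k{\left(L \right)} = \frac{961}{274}$
$\frac{452335}{k{\left(631 \right)}} = \frac{452335}{\frac{961}{274}} = 452335 \cdot \frac{274}{961} = \frac{123939790}{961}$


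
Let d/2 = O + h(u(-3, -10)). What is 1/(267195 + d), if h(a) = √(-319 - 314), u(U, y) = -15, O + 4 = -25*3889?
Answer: 72737/5290673701 - 2*I*√633/5290673701 ≈ 1.3748e-5 - 9.5109e-9*I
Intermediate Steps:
O = -97229 (O = -4 - 25*3889 = -4 - 97225 = -97229)
h(a) = I*√633 (h(a) = √(-633) = I*√633)
d = -194458 + 2*I*√633 (d = 2*(-97229 + I*√633) = -194458 + 2*I*√633 ≈ -1.9446e+5 + 50.319*I)
1/(267195 + d) = 1/(267195 + (-194458 + 2*I*√633)) = 1/(72737 + 2*I*√633)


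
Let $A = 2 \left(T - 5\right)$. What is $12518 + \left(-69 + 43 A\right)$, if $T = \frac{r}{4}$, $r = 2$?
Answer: $12062$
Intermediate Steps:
$T = \frac{1}{2}$ ($T = \frac{2}{4} = 2 \cdot \frac{1}{4} = \frac{1}{2} \approx 0.5$)
$A = -9$ ($A = 2 \left(\frac{1}{2} - 5\right) = 2 \left(- \frac{9}{2}\right) = -9$)
$12518 + \left(-69 + 43 A\right) = 12518 + \left(-69 + 43 \left(-9\right)\right) = 12518 - 456 = 12062$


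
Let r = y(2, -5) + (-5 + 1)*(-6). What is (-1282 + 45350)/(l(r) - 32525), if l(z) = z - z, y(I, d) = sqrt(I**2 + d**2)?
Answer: -44068/32525 ≈ -1.3549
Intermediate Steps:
r = 24 + sqrt(29) (r = sqrt(2**2 + (-5)**2) + (-5 + 1)*(-6) = sqrt(4 + 25) - 4*(-6) = sqrt(29) + 24 = 24 + sqrt(29) ≈ 29.385)
l(z) = 0
(-1282 + 45350)/(l(r) - 32525) = (-1282 + 45350)/(0 - 32525) = 44068/(-32525) = 44068*(-1/32525) = -44068/32525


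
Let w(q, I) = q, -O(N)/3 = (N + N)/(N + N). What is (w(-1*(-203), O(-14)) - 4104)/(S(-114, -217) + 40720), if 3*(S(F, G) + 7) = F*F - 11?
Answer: -141/1628 ≈ -0.086609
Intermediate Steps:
O(N) = -3 (O(N) = -3*(N + N)/(N + N) = -3*2*N/(2*N) = -3*2*N*1/(2*N) = -3*1 = -3)
S(F, G) = -32/3 + F²/3 (S(F, G) = -7 + (F*F - 11)/3 = -7 + (F² - 11)/3 = -7 + (-11 + F²)/3 = -7 + (-11/3 + F²/3) = -32/3 + F²/3)
(w(-1*(-203), O(-14)) - 4104)/(S(-114, -217) + 40720) = (-1*(-203) - 4104)/((-32/3 + (⅓)*(-114)²) + 40720) = (203 - 4104)/((-32/3 + (⅓)*12996) + 40720) = -3901/((-32/3 + 4332) + 40720) = -3901/(12964/3 + 40720) = -3901/135124/3 = -3901*3/135124 = -141/1628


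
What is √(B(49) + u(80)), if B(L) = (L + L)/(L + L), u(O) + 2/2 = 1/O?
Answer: √5/20 ≈ 0.11180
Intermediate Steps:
u(O) = -1 + 1/O
B(L) = 1 (B(L) = (2*L)/((2*L)) = (2*L)*(1/(2*L)) = 1)
√(B(49) + u(80)) = √(1 + (1 - 1*80)/80) = √(1 + (1 - 80)/80) = √(1 + (1/80)*(-79)) = √(1 - 79/80) = √(1/80) = √5/20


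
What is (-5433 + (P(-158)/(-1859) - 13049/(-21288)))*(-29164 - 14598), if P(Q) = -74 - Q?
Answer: 4704091201395397/19787196 ≈ 2.3773e+8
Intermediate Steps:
(-5433 + (P(-158)/(-1859) - 13049/(-21288)))*(-29164 - 14598) = (-5433 + ((-74 - 1*(-158))/(-1859) - 13049/(-21288)))*(-29164 - 14598) = (-5433 + ((-74 + 158)*(-1/1859) - 13049*(-1/21288)))*(-43762) = (-5433 + (84*(-1/1859) + 13049/21288))*(-43762) = (-5433 + (-84/1859 + 13049/21288))*(-43762) = (-5433 + 22469899/39574392)*(-43762) = -214985201837/39574392*(-43762) = 4704091201395397/19787196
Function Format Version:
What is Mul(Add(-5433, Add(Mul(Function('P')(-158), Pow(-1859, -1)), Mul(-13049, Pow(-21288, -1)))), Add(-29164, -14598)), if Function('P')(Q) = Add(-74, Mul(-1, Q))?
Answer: Rational(4704091201395397, 19787196) ≈ 2.3773e+8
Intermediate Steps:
Mul(Add(-5433, Add(Mul(Function('P')(-158), Pow(-1859, -1)), Mul(-13049, Pow(-21288, -1)))), Add(-29164, -14598)) = Mul(Add(-5433, Add(Mul(Add(-74, Mul(-1, -158)), Pow(-1859, -1)), Mul(-13049, Pow(-21288, -1)))), Add(-29164, -14598)) = Mul(Add(-5433, Add(Mul(Add(-74, 158), Rational(-1, 1859)), Mul(-13049, Rational(-1, 21288)))), -43762) = Mul(Add(-5433, Add(Mul(84, Rational(-1, 1859)), Rational(13049, 21288))), -43762) = Mul(Add(-5433, Add(Rational(-84, 1859), Rational(13049, 21288))), -43762) = Mul(Add(-5433, Rational(22469899, 39574392)), -43762) = Mul(Rational(-214985201837, 39574392), -43762) = Rational(4704091201395397, 19787196)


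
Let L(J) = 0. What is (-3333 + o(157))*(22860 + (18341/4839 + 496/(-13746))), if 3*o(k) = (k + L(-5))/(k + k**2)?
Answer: -133481284987196609/1751611542 ≈ -7.6205e+7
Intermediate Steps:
o(k) = k/(3*(k + k**2)) (o(k) = ((k + 0)/(k + k**2))/3 = (k/(k + k**2))/3 = k/(3*(k + k**2)))
(-3333 + o(157))*(22860 + (18341/4839 + 496/(-13746))) = (-3333 + 1/(3*(1 + 157)))*(22860 + (18341/4839 + 496/(-13746))) = (-3333 + (1/3)/158)*(22860 + (18341*(1/4839) + 496*(-1/13746))) = (-3333 + (1/3)*(1/158))*(22860 + (18341/4839 - 248/6873)) = (-3333 + 1/474)*(22860 + 13873069/3695383) = -1579841/474*84490328449/3695383 = -133481284987196609/1751611542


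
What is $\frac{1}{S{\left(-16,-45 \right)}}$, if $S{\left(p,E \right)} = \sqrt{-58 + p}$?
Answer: $- \frac{i \sqrt{74}}{74} \approx - 0.11625 i$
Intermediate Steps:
$\frac{1}{S{\left(-16,-45 \right)}} = \frac{1}{\sqrt{-58 - 16}} = \frac{1}{\sqrt{-74}} = \frac{1}{i \sqrt{74}} = - \frac{i \sqrt{74}}{74}$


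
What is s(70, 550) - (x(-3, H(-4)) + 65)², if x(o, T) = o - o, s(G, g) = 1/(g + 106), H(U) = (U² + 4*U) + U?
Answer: -2771599/656 ≈ -4225.0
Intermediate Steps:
H(U) = U² + 5*U
s(G, g) = 1/(106 + g)
x(o, T) = 0
s(70, 550) - (x(-3, H(-4)) + 65)² = 1/(106 + 550) - (0 + 65)² = 1/656 - 1*65² = 1/656 - 1*4225 = 1/656 - 4225 = -2771599/656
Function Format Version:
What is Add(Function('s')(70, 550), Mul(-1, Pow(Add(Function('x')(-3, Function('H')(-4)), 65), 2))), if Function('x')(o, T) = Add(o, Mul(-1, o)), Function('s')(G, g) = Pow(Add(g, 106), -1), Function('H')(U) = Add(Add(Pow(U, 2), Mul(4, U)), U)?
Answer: Rational(-2771599, 656) ≈ -4225.0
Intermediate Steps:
Function('H')(U) = Add(Pow(U, 2), Mul(5, U))
Function('s')(G, g) = Pow(Add(106, g), -1)
Function('x')(o, T) = 0
Add(Function('s')(70, 550), Mul(-1, Pow(Add(Function('x')(-3, Function('H')(-4)), 65), 2))) = Add(Pow(Add(106, 550), -1), Mul(-1, Pow(Add(0, 65), 2))) = Add(Pow(656, -1), Mul(-1, Pow(65, 2))) = Add(Rational(1, 656), Mul(-1, 4225)) = Add(Rational(1, 656), -4225) = Rational(-2771599, 656)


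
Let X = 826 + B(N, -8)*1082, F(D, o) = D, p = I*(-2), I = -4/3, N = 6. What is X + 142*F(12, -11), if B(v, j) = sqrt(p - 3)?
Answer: 2530 + 1082*I*sqrt(3)/3 ≈ 2530.0 + 624.69*I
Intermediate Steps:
I = -4/3 (I = -4*1/3 = -4/3 ≈ -1.3333)
p = 8/3 (p = -4/3*(-2) = 8/3 ≈ 2.6667)
B(v, j) = I*sqrt(3)/3 (B(v, j) = sqrt(8/3 - 3) = sqrt(-1/3) = I*sqrt(3)/3)
X = 826 + 1082*I*sqrt(3)/3 (X = 826 + (I*sqrt(3)/3)*1082 = 826 + 1082*I*sqrt(3)/3 ≈ 826.0 + 624.69*I)
X + 142*F(12, -11) = (826 + 1082*I*sqrt(3)/3) + 142*12 = (826 + 1082*I*sqrt(3)/3) + 1704 = 2530 + 1082*I*sqrt(3)/3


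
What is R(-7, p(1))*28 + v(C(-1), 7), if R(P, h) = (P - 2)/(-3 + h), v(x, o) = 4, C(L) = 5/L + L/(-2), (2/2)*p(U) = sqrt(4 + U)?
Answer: 193 + 63*sqrt(5) ≈ 333.87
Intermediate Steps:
p(U) = sqrt(4 + U)
C(L) = 5/L - L/2 (C(L) = 5/L + L*(-1/2) = 5/L - L/2)
R(P, h) = (-2 + P)/(-3 + h)
R(-7, p(1))*28 + v(C(-1), 7) = ((-2 - 7)/(-3 + sqrt(4 + 1)))*28 + 4 = (-9/(-3 + sqrt(5)))*28 + 4 = -9/(-3 + sqrt(5))*28 + 4 = -252/(-3 + sqrt(5)) + 4 = 4 - 252/(-3 + sqrt(5))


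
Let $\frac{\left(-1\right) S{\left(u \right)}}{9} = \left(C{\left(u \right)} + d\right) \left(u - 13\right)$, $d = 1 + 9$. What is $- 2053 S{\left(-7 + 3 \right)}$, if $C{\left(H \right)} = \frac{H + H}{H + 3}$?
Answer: $-5653962$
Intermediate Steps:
$C{\left(H \right)} = \frac{2 H}{3 + H}$
$d = 10$
$S{\left(u \right)} = - 9 \left(-13 + u\right) \left(10 + \frac{2 u}{3 + u}\right)$ ($S{\left(u \right)} = - 9 \left(\frac{2 u}{3 + u} + 10\right) \left(u - 13\right) = - 9 \left(10 + \frac{2 u}{3 + u}\right) \left(-13 + u\right) = - 9 \left(-13 + u\right) \left(10 + \frac{2 u}{3 + u}\right)$)
$- 2053 S{\left(-7 + 3 \right)} = - 2053 \frac{54 \left(65 - 2 \left(-7 + 3\right)^{2} + 21 \left(-7 + 3\right)\right)}{3 + \left(-7 + 3\right)} = - 2053 \frac{54 \left(65 - 2 \left(-4\right)^{2} + 21 \left(-4\right)\right)}{3 - 4} = - 2053 \frac{54 \left(65 - 32 - 84\right)}{-1} = - 2053 \cdot 54 \left(-1\right) \left(65 - 32 - 84\right) = - 2053 \cdot 54 \left(-1\right) \left(-51\right) = \left(-2053\right) 2754 = -5653962$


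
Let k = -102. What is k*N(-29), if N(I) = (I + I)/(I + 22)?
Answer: -5916/7 ≈ -845.14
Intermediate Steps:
N(I) = 2*I/(22 + I) (N(I) = (2*I)/(22 + I) = 2*I/(22 + I))
k*N(-29) = -204*(-29)/(22 - 29) = -204*(-29)/(-7) = -204*(-29)*(-1)/7 = -102*58/7 = -5916/7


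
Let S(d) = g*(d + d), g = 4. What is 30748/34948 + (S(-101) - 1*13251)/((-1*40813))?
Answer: 436563014/356583181 ≈ 1.2243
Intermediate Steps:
S(d) = 8*d (S(d) = 4*(d + d) = 4*(2*d) = 8*d)
30748/34948 + (S(-101) - 1*13251)/((-1*40813)) = 30748/34948 + (8*(-101) - 1*13251)/((-1*40813)) = 30748*(1/34948) + (-808 - 13251)/(-40813) = 7687/8737 - 14059*(-1/40813) = 7687/8737 + 14059/40813 = 436563014/356583181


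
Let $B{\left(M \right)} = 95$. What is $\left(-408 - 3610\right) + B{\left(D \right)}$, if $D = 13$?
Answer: $-3923$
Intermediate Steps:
$\left(-408 - 3610\right) + B{\left(D \right)} = \left(-408 - 3610\right) + 95 = -4018 + 95 = -3923$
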